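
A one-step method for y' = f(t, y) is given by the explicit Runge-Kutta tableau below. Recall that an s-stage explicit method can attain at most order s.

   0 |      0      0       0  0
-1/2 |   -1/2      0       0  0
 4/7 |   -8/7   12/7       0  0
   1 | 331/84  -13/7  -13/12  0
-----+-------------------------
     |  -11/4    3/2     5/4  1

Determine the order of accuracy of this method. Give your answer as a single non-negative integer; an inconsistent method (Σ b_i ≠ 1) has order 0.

1

b = (-11/4, 3/2, 5/4, 1)
c = (0, -1/2, 4/7, 1)
Ac = (0, 0, -6/7, 13/42)
Σ b_i: (-11/4)·1 + 3/2·1 + 5/4·1 + 1·1 = 1 ✓
b·c: 3/2·(-1/2) + 5/4·4/7 + 1·1 = 27/28 ≠ 1/2 ⇒ order 1.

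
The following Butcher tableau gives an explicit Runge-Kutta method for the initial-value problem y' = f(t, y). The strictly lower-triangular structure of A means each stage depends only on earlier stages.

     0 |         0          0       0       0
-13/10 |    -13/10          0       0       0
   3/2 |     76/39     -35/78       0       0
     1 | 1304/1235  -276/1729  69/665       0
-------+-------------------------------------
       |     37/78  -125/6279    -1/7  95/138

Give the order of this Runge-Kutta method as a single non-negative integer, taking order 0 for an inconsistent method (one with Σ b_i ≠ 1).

4

b = (37/78, -125/6279, -1/7, 95/138)
c = (0, -13/10, 3/2, 1)
Ac = (0, 0, 7/12, 69/190)
Σ b_i: 37/78·1 + (-125/6279)·1 + (-1/7)·1 + 95/138·1 = 1 ✓
b·c: (-125/6279)·(-13/10) + (-1/7)·3/2 + 95/138·1 = 1/2 ✓
b·c²: (-125/6279)·169/100 + (-1/7)·9/4 + 95/138·1 = 1/3 ✓
b·Ac: (-1/7)·7/12 + 95/138·69/190 = 1/6 ✓
b·c³: (-125/6279)·(-2197/1000) + (-1/7)·27/8 + 95/138·1 = 1/4 ✓
b·(c∘Ac): (-1/7)·7/8 + 95/138·69/190 = 1/8 ✓
b·Ac²: (-1/7)·(-91/120) + 95/138·(-69/1900) = 1/12 ✓
b·A²c: 95/138·23/380 = 1/24 ✓; 4 stages ⇒ order 4.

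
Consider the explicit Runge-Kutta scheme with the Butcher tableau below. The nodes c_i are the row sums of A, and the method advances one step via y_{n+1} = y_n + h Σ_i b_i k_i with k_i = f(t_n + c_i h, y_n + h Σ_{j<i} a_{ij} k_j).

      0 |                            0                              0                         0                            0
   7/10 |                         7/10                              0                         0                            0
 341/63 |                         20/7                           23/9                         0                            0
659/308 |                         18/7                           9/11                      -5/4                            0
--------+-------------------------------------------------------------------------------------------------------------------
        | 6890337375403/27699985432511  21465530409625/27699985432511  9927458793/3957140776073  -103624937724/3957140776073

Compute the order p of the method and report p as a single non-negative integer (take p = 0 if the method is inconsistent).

3

b = (6890337375403/27699985432511, 21465530409625/27699985432511, 9927458793/3957140776073, -103624937724/3957140776073)
c = (0, 7/10, 341/63, 659/308)
Ac = (0, 0, 161/90, -85837/13860)
Σ b_i: 6890337375403/27699985432511·1 + 21465530409625/27699985432511·1 + 9927458793/3957140776073·1 + (-103624937724/3957140776073)·1 = 1 ✓
b·c: 21465530409625/27699985432511·7/10 + 9927458793/3957140776073·341/63 + (-103624937724/3957140776073)·659/308 = 1/2 ✓
b·c²: 21465530409625/27699985432511·49/100 + 9927458793/3957140776073·116281/3969 + (-103624937724/3957140776073)·434281/94864 = 1/3 ✓
b·Ac: 9927458793/3957140776073·161/90 + (-103624937724/3957140776073)·(-85837/13860) = 1/6 ✓
b·c³: 21465530409625/27699985432511·343/1000 + 9927458793/3957140776073·39651821/250047 + (-103624937724/3957140776073)·286191179/29218112 = 375136021671266081/921412315427045904 ≠ 1/4 ⇒ order 3.
b·(c∘Ac): 9927458793/3957140776073·7843/810 + (-103624937724/3957140776073)·(-56566583/4268880) = 205695058562057/553999708650220 ≠ 1/8
b·Ac²: 9927458793/3957140776073·1127/900 + (-103624937724/3957140776073)·(-79068023/2182950) = 14234729091173383/14957992133555940 ≠ 1/12
b·A²c: (-103624937724/3957140776073)·(-161/72) = 1390301247797/23742844656438 ≠ 1/24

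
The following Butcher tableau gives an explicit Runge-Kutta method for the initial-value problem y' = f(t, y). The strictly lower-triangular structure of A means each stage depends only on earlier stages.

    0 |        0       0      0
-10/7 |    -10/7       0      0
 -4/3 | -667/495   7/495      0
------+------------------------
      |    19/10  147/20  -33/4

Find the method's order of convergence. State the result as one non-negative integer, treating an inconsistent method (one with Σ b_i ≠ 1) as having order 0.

3

b = (19/10, 147/20, -33/4)
c = (0, -10/7, -4/3)
Ac = (0, 0, -2/99)
Σ b_i: 19/10·1 + 147/20·1 + (-33/4)·1 = 1 ✓
b·c: 147/20·(-10/7) + (-33/4)·(-4/3) = 1/2 ✓
b·c²: 147/20·100/49 + (-33/4)·16/9 = 1/3 ✓
b·Ac: (-33/4)·(-2/99) = 1/6 ✓; 3 stages ⇒ order 3.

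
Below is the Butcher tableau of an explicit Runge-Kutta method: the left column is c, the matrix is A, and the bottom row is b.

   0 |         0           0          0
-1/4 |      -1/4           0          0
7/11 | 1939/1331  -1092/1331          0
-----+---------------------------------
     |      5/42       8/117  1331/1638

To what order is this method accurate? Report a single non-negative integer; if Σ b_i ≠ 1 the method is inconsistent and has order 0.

3

b = (5/42, 8/117, 1331/1638)
c = (0, -1/4, 7/11)
Ac = (0, 0, 273/1331)
Σ b_i: 5/42·1 + 8/117·1 + 1331/1638·1 = 1 ✓
b·c: 8/117·(-1/4) + 1331/1638·7/11 = 1/2 ✓
b·c²: 8/117·1/16 + 1331/1638·49/121 = 1/3 ✓
b·Ac: 1331/1638·273/1331 = 1/6 ✓; 3 stages ⇒ order 3.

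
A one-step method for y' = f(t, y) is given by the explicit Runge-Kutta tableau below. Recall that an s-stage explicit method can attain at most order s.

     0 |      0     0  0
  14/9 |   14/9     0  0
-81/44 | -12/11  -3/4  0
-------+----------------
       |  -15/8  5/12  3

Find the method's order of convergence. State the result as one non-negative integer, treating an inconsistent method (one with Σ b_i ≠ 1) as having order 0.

b = (-15/8, 5/12, 3)
c = (0, 14/9, -81/44)
Ac = (0, 0, -7/6)
Σ b_i: (-15/8)·1 + 5/12·1 + 3·1 = 37/24 ≠ 1 ⇒ order 0.

0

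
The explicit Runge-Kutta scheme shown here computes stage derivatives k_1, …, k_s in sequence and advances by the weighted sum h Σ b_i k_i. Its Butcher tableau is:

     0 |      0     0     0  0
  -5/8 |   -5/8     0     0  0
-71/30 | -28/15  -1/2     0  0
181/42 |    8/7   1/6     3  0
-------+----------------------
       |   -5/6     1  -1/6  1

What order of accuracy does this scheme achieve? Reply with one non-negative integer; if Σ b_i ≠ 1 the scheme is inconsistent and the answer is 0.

b = (-5/6, 1, -1/6, 1)
c = (0, -5/8, -71/30, 181/42)
Ac = (0, 0, 5/16, -1729/240)
Σ b_i: (-5/6)·1 + 1·1 + (-1/6)·1 + 1·1 = 1 ✓
b·c: 1·(-5/8) + (-1/6)·(-71/30) + 1·181/42 = 10279/2520 ≠ 1/2 ⇒ order 1.

1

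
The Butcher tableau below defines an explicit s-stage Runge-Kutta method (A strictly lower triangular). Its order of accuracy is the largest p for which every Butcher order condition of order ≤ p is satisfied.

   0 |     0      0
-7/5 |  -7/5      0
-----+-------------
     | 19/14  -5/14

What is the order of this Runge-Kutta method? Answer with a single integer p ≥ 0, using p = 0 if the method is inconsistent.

2

b = (19/14, -5/14)
c = (0, -7/5)
Σ b_i: 19/14·1 + (-5/14)·1 = 1 ✓
b·c: (-5/14)·(-7/5) = 1/2 ✓; 2 stages ⇒ order 2.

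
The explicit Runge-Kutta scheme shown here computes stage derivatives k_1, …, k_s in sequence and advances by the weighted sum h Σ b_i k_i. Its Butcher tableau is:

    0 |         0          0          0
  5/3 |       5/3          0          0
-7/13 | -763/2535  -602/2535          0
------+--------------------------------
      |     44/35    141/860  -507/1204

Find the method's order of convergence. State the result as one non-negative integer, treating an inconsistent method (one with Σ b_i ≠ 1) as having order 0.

3

b = (44/35, 141/860, -507/1204)
c = (0, 5/3, -7/13)
Ac = (0, 0, -602/1521)
Σ b_i: 44/35·1 + 141/860·1 + (-507/1204)·1 = 1 ✓
b·c: 141/860·5/3 + (-507/1204)·(-7/13) = 1/2 ✓
b·c²: 141/860·25/9 + (-507/1204)·49/169 = 1/3 ✓
b·Ac: (-507/1204)·(-602/1521) = 1/6 ✓; 3 stages ⇒ order 3.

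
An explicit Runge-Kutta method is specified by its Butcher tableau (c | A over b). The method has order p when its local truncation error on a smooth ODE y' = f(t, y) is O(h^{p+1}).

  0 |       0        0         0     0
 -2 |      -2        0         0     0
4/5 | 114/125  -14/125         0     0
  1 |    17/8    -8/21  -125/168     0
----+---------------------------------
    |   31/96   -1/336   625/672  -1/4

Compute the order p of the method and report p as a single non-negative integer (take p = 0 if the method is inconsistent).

b = (31/96, -1/336, 625/672, -1/4)
c = (0, -2, 4/5, 1)
Ac = (0, 0, 28/125, 1/6)
Σ b_i: 31/96·1 + (-1/336)·1 + 625/672·1 + (-1/4)·1 = 1 ✓
b·c: (-1/336)·(-2) + 625/672·4/5 + (-1/4)·1 = 1/2 ✓
b·c²: (-1/336)·4 + 625/672·16/25 + (-1/4)·1 = 1/3 ✓
b·Ac: 625/672·28/125 + (-1/4)·1/6 = 1/6 ✓
b·c³: (-1/336)·(-8) + 625/672·64/125 + (-1/4)·1 = 1/4 ✓
b·(c∘Ac): 625/672·112/625 + (-1/4)·1/6 = 1/8 ✓
b·Ac²: 625/672·(-56/125) + (-1/4)·(-2) = 1/12 ✓
b·A²c: (-1/4)·(-1/6) = 1/24 ✓; 4 stages ⇒ order 4.

4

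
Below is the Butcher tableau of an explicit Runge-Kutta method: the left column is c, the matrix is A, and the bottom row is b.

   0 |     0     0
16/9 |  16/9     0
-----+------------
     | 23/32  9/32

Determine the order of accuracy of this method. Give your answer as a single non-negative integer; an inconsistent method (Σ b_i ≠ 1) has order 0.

2

b = (23/32, 9/32)
c = (0, 16/9)
Σ b_i: 23/32·1 + 9/32·1 = 1 ✓
b·c: 9/32·16/9 = 1/2 ✓; 2 stages ⇒ order 2.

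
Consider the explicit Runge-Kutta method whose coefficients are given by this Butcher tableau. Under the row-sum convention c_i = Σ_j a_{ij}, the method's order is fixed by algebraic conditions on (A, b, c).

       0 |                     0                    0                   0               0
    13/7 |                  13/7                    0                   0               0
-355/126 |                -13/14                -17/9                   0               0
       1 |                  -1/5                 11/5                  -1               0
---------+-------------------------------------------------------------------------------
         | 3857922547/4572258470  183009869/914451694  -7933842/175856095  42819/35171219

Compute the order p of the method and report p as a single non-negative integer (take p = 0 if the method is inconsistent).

3

b = (3857922547/4572258470, 183009869/914451694, -7933842/175856095, 42819/35171219)
c = (0, 13/7, -355/126, 1)
Ac = (0, 0, -221/63, 4349/630)
Σ b_i: 3857922547/4572258470·1 + 183009869/914451694·1 + (-7933842/175856095)·1 + 42819/35171219·1 = 1 ✓
b·c: 183009869/914451694·13/7 + (-7933842/175856095)·(-355/126) + 42819/35171219·1 = 1/2 ✓
b·c²: 183009869/914451694·169/49 + (-7933842/175856095)·126025/15876 + 42819/35171219·1 = 1/3 ✓
b·Ac: (-7933842/175856095)·(-221/63) + 42819/35171219·4349/630 = 1/6 ✓
b·c³: 183009869/914451694·2197/343 + (-7933842/175856095)·(-44738875/2000376) + 42819/35171219·1 = 426624028265/186126090948 ≠ 1/4 ⇒ order 3.
b·(c∘Ac): (-7933842/175856095)·78455/7938 + 42819/35171219·4349/630 = -1077103571/2461985330 ≠ 1/8
b·Ac²: (-7933842/175856095)·(-2873/441) + 42819/35171219·(-27809/79380) = 7803720541/26589441564 ≠ 1/12
b·A²c: 42819/35171219·221/63 = 450619/105513657 ≠ 1/24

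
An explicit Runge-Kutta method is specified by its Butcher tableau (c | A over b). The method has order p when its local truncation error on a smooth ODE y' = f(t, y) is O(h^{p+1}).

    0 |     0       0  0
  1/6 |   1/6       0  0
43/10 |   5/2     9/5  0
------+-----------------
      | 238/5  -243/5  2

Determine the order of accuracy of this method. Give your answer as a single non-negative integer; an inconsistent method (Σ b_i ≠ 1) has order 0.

2

b = (238/5, -243/5, 2)
c = (0, 1/6, 43/10)
Ac = (0, 0, 3/10)
Σ b_i: 238/5·1 + (-243/5)·1 + 2·1 = 1 ✓
b·c: (-243/5)·1/6 + 2·43/10 = 1/2 ✓
b·c²: (-243/5)·1/36 + 2·1849/100 = 3563/100 ≠ 1/3 ⇒ order 2.
b·Ac: 2·3/10 = 3/5 ≠ 1/6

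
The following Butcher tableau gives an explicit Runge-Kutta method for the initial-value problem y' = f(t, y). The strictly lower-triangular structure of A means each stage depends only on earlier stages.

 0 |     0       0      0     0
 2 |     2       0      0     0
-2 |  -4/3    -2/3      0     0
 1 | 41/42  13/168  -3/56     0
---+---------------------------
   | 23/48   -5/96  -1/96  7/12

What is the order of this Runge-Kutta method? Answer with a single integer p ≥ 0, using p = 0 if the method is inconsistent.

4

b = (23/48, -5/96, -1/96, 7/12)
c = (0, 2, -2, 1)
Ac = (0, 0, -4/3, 11/42)
Σ b_i: 23/48·1 + (-5/96)·1 + (-1/96)·1 + 7/12·1 = 1 ✓
b·c: (-5/96)·2 + (-1/96)·(-2) + 7/12·1 = 1/2 ✓
b·c²: (-5/96)·4 + (-1/96)·4 + 7/12·1 = 1/3 ✓
b·Ac: (-1/96)·(-4/3) + 7/12·11/42 = 1/6 ✓
b·c³: (-5/96)·8 + (-1/96)·(-8) + 7/12·1 = 1/4 ✓
b·(c∘Ac): (-1/96)·8/3 + 7/12·11/42 = 1/8 ✓
b·Ac²: (-1/96)·(-8/3) + 7/12·2/21 = 1/12 ✓
b·A²c: 7/12·1/14 = 1/24 ✓; 4 stages ⇒ order 4.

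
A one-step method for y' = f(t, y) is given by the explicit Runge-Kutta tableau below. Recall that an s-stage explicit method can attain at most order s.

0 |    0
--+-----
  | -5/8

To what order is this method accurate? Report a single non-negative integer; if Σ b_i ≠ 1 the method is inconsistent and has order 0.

0

b = (-5/8)
c = (0)
Σ b_i: (-5/8)·1 = -5/8 ≠ 1 ⇒ order 0.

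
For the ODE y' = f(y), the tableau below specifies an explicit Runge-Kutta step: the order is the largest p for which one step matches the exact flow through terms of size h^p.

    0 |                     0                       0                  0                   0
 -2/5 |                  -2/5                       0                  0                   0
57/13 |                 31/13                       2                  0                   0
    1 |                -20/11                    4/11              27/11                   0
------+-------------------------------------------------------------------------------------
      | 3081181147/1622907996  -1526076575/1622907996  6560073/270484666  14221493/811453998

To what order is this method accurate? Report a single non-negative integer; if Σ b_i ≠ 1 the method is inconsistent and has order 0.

3

b = (3081181147/1622907996, -1526076575/1622907996, 6560073/270484666, 14221493/811453998)
c = (0, -2/5, 57/13, 1)
Ac = (0, 0, -4/5, 7591/715)
Σ b_i: 3081181147/1622907996·1 + (-1526076575/1622907996)·1 + 6560073/270484666·1 + 14221493/811453998·1 = 1 ✓
b·c: (-1526076575/1622907996)·(-2/5) + 6560073/270484666·57/13 + 14221493/811453998·1 = 1/2 ✓
b·c²: (-1526076575/1622907996)·4/25 + 6560073/270484666·3249/169 + 14221493/811453998·1 = 1/3 ✓
b·Ac: 6560073/270484666·(-4/5) + 14221493/811453998·7591/715 = 1/6 ✓
b·c³: (-1526076575/1622907996)·(-8/125) + 6560073/270484666·185193/2197 + 14221493/811453998·1 = 18654697756/8790751645 ≠ 1/4 ⇒ order 3.
b·(c∘Ac): 6560073/270484666·(-228/65) + 14221493/811453998·7591/715 = 409771777/4057269990 ≠ 1/8
b·Ac²: 6560073/270484666·8/25 + 14221493/811453998·2195779/46475 = 44083832021/52744509870 ≠ 1/12
b·A²c: 14221493/811453998·(-108/55) = -23271534/676211665 ≠ 1/24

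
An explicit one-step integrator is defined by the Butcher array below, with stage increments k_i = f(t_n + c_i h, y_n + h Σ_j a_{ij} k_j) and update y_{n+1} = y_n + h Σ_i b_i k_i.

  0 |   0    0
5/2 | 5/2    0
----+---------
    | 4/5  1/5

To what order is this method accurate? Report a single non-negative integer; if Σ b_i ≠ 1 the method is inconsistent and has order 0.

b = (4/5, 1/5)
c = (0, 5/2)
Σ b_i: 4/5·1 + 1/5·1 = 1 ✓
b·c: 1/5·5/2 = 1/2 ✓; 2 stages ⇒ order 2.

2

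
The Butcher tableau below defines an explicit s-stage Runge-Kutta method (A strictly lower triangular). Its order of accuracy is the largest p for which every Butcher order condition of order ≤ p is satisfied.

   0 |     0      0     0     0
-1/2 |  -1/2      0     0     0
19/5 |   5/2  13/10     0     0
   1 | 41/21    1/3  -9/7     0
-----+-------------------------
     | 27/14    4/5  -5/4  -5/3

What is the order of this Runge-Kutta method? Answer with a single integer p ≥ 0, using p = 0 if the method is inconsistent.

0

b = (27/14, 4/5, -5/4, -5/3)
c = (0, -1/2, 19/5, 1)
Ac = (0, 0, -13/20, -1061/210)
Σ b_i: 27/14·1 + 4/5·1 + (-5/4)·1 + (-5/3)·1 = -79/420 ≠ 1 ⇒ order 0.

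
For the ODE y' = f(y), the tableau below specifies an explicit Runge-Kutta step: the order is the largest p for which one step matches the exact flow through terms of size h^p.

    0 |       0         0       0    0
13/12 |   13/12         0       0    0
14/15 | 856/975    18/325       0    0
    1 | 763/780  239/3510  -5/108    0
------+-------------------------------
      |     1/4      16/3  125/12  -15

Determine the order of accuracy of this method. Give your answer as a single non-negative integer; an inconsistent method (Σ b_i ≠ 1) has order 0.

b = (1/4, 16/3, 125/12, -15)
c = (0, 13/12, 14/15, 1)
Ac = (0, 0, 3/50, 11/360)
Σ b_i: 1/4·1 + 16/3·1 + 125/12·1 + (-15)·1 = 1 ✓
b·c: 16/3·13/12 + 125/12·14/15 + (-15)·1 = 1/2 ✓
b·c²: 16/3·169/144 + 125/12·196/225 + (-15)·1 = 1/3 ✓
b·Ac: 125/12·3/50 + (-15)·11/360 = 1/6 ✓
b·c³: 16/3·2197/1728 + 125/12·2744/3375 + (-15)·1 = 1/4 ✓
b·(c∘Ac): 125/12·7/125 + (-15)·11/360 = 1/8 ✓
b·Ac²: 125/12·13/200 + (-15)·19/480 = 1/12 ✓
b·A²c: (-15)·(-1/360) = 1/24 ✓; 4 stages ⇒ order 4.

4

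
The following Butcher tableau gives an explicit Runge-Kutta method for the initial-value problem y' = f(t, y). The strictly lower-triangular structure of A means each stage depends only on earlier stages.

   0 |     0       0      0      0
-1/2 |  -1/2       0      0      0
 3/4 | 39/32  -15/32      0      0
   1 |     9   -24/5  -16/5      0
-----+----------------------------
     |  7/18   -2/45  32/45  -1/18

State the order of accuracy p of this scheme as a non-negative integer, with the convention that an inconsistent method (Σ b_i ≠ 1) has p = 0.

4

b = (7/18, -2/45, 32/45, -1/18)
c = (0, -1/2, 3/4, 1)
Ac = (0, 0, 15/64, 0)
Σ b_i: 7/18·1 + (-2/45)·1 + 32/45·1 + (-1/18)·1 = 1 ✓
b·c: (-2/45)·(-1/2) + 32/45·3/4 + (-1/18)·1 = 1/2 ✓
b·c²: (-2/45)·1/4 + 32/45·9/16 + (-1/18)·1 = 1/3 ✓
b·Ac: 32/45·15/64 = 1/6 ✓
b·c³: (-2/45)·(-1/8) + 32/45·27/64 + (-1/18)·1 = 1/4 ✓
b·(c∘Ac): 32/45·45/256 = 1/8 ✓
b·Ac²: 32/45·(-15/128) + (-1/18)·(-3) = 1/12 ✓
b·A²c: (-1/18)·(-3/4) = 1/24 ✓; 4 stages ⇒ order 4.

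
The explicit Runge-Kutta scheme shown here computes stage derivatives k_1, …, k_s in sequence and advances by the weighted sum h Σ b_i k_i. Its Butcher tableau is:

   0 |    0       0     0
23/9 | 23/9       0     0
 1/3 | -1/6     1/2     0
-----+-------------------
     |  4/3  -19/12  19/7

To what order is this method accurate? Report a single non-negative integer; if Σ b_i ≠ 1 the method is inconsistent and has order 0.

0

b = (4/3, -19/12, 19/7)
c = (0, 23/9, 1/3)
Ac = (0, 0, 23/18)
Σ b_i: 4/3·1 + (-19/12)·1 + 19/7·1 = 69/28 ≠ 1 ⇒ order 0.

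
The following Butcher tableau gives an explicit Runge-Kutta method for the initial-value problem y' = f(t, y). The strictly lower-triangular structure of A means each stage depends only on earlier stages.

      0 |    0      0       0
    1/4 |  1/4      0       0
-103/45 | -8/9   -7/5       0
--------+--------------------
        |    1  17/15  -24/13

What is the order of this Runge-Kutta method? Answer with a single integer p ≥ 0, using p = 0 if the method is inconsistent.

b = (1, 17/15, -24/13)
c = (0, 1/4, -103/45)
Ac = (0, 0, -7/20)
Σ b_i: 1·1 + 17/15·1 + (-24/13)·1 = 56/195 ≠ 1 ⇒ order 0.

0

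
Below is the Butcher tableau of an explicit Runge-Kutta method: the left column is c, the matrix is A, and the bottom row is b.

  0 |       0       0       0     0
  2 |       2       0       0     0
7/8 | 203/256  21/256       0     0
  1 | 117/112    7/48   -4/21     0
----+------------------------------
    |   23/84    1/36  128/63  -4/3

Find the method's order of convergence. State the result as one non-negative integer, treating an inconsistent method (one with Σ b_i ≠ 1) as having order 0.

4

b = (23/84, 1/36, 128/63, -4/3)
c = (0, 2, 7/8, 1)
Ac = (0, 0, 21/128, 1/8)
Σ b_i: 23/84·1 + 1/36·1 + 128/63·1 + (-4/3)·1 = 1 ✓
b·c: 1/36·2 + 128/63·7/8 + (-4/3)·1 = 1/2 ✓
b·c²: 1/36·4 + 128/63·49/64 + (-4/3)·1 = 1/3 ✓
b·Ac: 128/63·21/128 + (-4/3)·1/8 = 1/6 ✓
b·c³: 1/36·8 + 128/63·343/512 + (-4/3)·1 = 1/4 ✓
b·(c∘Ac): 128/63·147/1024 + (-4/3)·1/8 = 1/8 ✓
b·Ac²: 128/63·21/64 + (-4/3)·7/16 = 1/12 ✓
b·A²c: (-4/3)·(-1/32) = 1/24 ✓; 4 stages ⇒ order 4.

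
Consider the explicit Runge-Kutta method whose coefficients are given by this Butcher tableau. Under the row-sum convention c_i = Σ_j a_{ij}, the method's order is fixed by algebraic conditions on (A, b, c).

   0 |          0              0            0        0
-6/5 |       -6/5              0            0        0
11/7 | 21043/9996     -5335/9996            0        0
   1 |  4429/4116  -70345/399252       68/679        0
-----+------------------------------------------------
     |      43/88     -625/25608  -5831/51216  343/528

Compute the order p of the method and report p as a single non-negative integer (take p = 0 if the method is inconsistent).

b = (43/88, -625/25608, -5831/51216, 343/528)
c = (0, -6/5, 11/7, 1)
Ac = (0, 0, 1067/1666, 253/686)
Σ b_i: 43/88·1 + (-625/25608)·1 + (-5831/51216)·1 + 343/528·1 = 1 ✓
b·c: (-625/25608)·(-6/5) + (-5831/51216)·11/7 + 343/528·1 = 1/2 ✓
b·c²: (-625/25608)·36/25 + (-5831/51216)·121/49 + 343/528·1 = 1/3 ✓
b·Ac: (-5831/51216)·1067/1666 + 343/528·253/686 = 1/6 ✓
b·c³: (-625/25608)·(-216/125) + (-5831/51216)·1331/343 + 343/528·1 = 1/4 ✓
b·(c∘Ac): (-5831/51216)·11737/11662 + 343/528·253/686 = 1/8 ✓
b·Ac²: (-5831/51216)·(-3201/4165) + 343/528·(-11/1715) = 1/12 ✓
b·A²c: 343/528·22/343 = 1/24 ✓; 4 stages ⇒ order 4.

4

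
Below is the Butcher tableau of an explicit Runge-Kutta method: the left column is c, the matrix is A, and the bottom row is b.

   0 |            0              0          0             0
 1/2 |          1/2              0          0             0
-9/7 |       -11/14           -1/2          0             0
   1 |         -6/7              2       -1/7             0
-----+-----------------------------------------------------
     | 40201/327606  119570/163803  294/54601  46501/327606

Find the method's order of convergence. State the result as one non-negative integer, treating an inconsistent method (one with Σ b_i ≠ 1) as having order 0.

3

b = (40201/327606, 119570/163803, 294/54601, 46501/327606)
c = (0, 1/2, -9/7, 1)
Ac = (0, 0, -1/4, 58/49)
Σ b_i: 40201/327606·1 + 119570/163803·1 + 294/54601·1 + 46501/327606·1 = 1 ✓
b·c: 119570/163803·1/2 + 294/54601·(-9/7) + 46501/327606·1 = 1/2 ✓
b·c²: 119570/163803·1/4 + 294/54601·81/49 + 46501/327606·1 = 1/3 ✓
b·Ac: 294/54601·(-1/4) + 46501/327606·58/49 = 1/6 ✓
b·c³: 119570/163803·1/8 + 294/54601·(-729/343) + 46501/327606·1 = 339007/1528828 ≠ 1/4 ⇒ order 3.
b·(c∘Ac): 294/54601·9/28 + 46501/327606·58/49 = 55609/327606 ≠ 1/8
b·Ac²: 294/54601·(-1/8) + 46501/327606·181/686 = 84341/2293242 ≠ 1/12
b·A²c: 46501/327606·1/28 = 6643/1310424 ≠ 1/24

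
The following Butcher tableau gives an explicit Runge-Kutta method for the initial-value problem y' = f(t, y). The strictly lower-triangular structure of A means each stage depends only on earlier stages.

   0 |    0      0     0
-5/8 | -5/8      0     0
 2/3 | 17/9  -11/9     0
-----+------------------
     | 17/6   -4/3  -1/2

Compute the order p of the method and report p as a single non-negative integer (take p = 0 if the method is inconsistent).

b = (17/6, -4/3, -1/2)
c = (0, -5/8, 2/3)
Ac = (0, 0, 55/72)
Σ b_i: 17/6·1 + (-4/3)·1 + (-1/2)·1 = 1 ✓
b·c: (-4/3)·(-5/8) + (-1/2)·2/3 = 1/2 ✓
b·c²: (-4/3)·25/64 + (-1/2)·4/9 = -107/144 ≠ 1/3 ⇒ order 2.
b·Ac: (-1/2)·55/72 = -55/144 ≠ 1/6

2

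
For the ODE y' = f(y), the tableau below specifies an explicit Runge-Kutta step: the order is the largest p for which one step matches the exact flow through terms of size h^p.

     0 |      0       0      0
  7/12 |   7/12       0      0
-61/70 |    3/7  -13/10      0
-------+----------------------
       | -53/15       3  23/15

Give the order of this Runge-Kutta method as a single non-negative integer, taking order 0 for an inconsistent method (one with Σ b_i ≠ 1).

1

b = (-53/15, 3, 23/15)
c = (0, 7/12, -61/70)
Ac = (0, 0, -91/120)
Σ b_i: (-53/15)·1 + 3·1 + 23/15·1 = 1 ✓
b·c: 3·7/12 + 23/15·(-61/70) = 869/2100 ≠ 1/2 ⇒ order 1.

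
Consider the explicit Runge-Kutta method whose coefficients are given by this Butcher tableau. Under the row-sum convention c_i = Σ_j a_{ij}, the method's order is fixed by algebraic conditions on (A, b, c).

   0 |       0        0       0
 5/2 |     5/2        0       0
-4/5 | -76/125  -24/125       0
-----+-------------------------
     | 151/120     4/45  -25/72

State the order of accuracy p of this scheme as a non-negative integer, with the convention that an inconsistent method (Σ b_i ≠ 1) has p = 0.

3

b = (151/120, 4/45, -25/72)
c = (0, 5/2, -4/5)
Ac = (0, 0, -12/25)
Σ b_i: 151/120·1 + 4/45·1 + (-25/72)·1 = 1 ✓
b·c: 4/45·5/2 + (-25/72)·(-4/5) = 1/2 ✓
b·c²: 4/45·25/4 + (-25/72)·16/25 = 1/3 ✓
b·Ac: (-25/72)·(-12/25) = 1/6 ✓; 3 stages ⇒ order 3.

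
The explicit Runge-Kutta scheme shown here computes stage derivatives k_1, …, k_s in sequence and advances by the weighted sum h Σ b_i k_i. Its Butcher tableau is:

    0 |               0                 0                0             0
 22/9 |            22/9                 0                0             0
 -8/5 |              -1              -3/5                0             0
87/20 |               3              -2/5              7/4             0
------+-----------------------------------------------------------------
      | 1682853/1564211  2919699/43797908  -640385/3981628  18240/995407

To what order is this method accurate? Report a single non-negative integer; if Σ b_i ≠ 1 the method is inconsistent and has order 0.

3

b = (1682853/1564211, 2919699/43797908, -640385/3981628, 18240/995407)
c = (0, 22/9, -8/5, 87/20)
Ac = (0, 0, -22/15, -34/9)
Σ b_i: 1682853/1564211·1 + 2919699/43797908·1 + (-640385/3981628)·1 + 18240/995407·1 = 1 ✓
b·c: 2919699/43797908·22/9 + (-640385/3981628)·(-8/5) + 18240/995407·87/20 = 1/2 ✓
b·c²: 2919699/43797908·484/81 + (-640385/3981628)·64/25 + 18240/995407·7569/400 = 1/3 ✓
b·Ac: (-640385/3981628)·(-22/15) + 18240/995407·(-34/9) = 1/6 ✓
b·c³: 2919699/43797908·10648/729 + (-640385/3981628)·(-512/125) + 18240/995407·658503/8000 = 301471297/95985675 ≠ 1/4 ⇒ order 3.
b·(c∘Ac): (-640385/3981628)·176/75 + 18240/995407·(-493/30) = -1447364/2133015 ≠ 1/8
b·Ac²: (-640385/3981628)·(-484/135) + 18240/995407·4232/2025 = 11804671/19197135 ≠ 1/12
b·A²c: 18240/995407·(-77/30) = -6688/142201 ≠ 1/24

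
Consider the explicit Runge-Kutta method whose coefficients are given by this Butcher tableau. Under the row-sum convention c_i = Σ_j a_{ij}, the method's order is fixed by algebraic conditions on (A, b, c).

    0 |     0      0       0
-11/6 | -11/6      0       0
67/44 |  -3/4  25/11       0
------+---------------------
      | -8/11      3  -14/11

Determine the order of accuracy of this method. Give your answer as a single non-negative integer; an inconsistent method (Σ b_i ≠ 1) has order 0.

1

b = (-8/11, 3, -14/11)
c = (0, -11/6, 67/44)
Ac = (0, 0, -25/6)
Σ b_i: (-8/11)·1 + 3·1 + (-14/11)·1 = 1 ✓
b·c: 3·(-11/6) + (-14/11)·67/44 = -900/121 ≠ 1/2 ⇒ order 1.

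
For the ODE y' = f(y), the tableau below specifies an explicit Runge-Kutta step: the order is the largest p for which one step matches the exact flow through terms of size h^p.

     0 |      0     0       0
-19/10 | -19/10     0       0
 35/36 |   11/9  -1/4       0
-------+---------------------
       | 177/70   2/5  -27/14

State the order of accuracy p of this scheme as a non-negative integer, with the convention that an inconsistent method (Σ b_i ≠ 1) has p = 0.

b = (177/70, 2/5, -27/14)
c = (0, -19/10, 35/36)
Ac = (0, 0, 19/40)
Σ b_i: 177/70·1 + 2/5·1 + (-27/14)·1 = 1 ✓
b·c: 2/5·(-19/10) + (-27/14)·35/36 = -527/200 ≠ 1/2 ⇒ order 1.

1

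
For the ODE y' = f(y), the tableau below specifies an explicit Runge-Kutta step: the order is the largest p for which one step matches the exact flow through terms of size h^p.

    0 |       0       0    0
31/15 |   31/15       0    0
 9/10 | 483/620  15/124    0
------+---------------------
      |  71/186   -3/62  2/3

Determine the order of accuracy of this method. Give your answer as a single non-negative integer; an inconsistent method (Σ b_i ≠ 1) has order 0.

b = (71/186, -3/62, 2/3)
c = (0, 31/15, 9/10)
Ac = (0, 0, 1/4)
Σ b_i: 71/186·1 + (-3/62)·1 + 2/3·1 = 1 ✓
b·c: (-3/62)·31/15 + 2/3·9/10 = 1/2 ✓
b·c²: (-3/62)·961/225 + 2/3·81/100 = 1/3 ✓
b·Ac: 2/3·1/4 = 1/6 ✓; 3 stages ⇒ order 3.

3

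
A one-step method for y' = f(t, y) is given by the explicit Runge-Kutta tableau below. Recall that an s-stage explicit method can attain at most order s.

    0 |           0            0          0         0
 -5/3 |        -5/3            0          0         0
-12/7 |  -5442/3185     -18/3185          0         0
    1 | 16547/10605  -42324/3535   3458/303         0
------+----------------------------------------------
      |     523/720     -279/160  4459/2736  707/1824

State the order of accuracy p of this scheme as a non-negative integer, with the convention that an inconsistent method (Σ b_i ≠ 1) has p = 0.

4

b = (523/720, -279/160, 4459/2736, 707/1824)
c = (0, -5/3, -12/7, 1)
Ac = (0, 0, 6/637, 276/707)
Σ b_i: 523/720·1 + (-279/160)·1 + 4459/2736·1 + 707/1824·1 = 1 ✓
b·c: (-279/160)·(-5/3) + 4459/2736·(-12/7) + 707/1824·1 = 1/2 ✓
b·c²: (-279/160)·25/9 + 4459/2736·144/49 + 707/1824·1 = 1/3 ✓
b·Ac: 4459/2736·6/637 + 707/1824·276/707 = 1/6 ✓
b·c³: (-279/160)·(-125/27) + 4459/2736·(-1728/343) + 707/1824·1 = 1/4 ✓
b·(c∘Ac): 4459/2736·(-72/4459) + 707/1824·276/707 = 1/8 ✓
b·Ac²: 4459/2736·(-10/637) + 707/1824·596/2121 = 1/12 ✓
b·A²c: 707/1824·76/707 = 1/24 ✓; 4 stages ⇒ order 4.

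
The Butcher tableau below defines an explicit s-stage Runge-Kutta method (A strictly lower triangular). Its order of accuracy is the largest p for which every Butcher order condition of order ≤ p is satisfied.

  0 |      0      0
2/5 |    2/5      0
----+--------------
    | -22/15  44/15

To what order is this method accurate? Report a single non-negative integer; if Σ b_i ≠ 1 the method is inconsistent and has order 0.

0

b = (-22/15, 44/15)
c = (0, 2/5)
Σ b_i: (-22/15)·1 + 44/15·1 = 22/15 ≠ 1 ⇒ order 0.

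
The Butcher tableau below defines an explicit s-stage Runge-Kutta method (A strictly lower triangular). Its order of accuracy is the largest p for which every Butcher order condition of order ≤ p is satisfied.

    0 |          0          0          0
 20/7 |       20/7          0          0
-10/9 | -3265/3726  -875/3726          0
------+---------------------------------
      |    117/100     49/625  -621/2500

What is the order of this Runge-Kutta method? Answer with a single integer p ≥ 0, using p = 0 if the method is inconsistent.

3

b = (117/100, 49/625, -621/2500)
c = (0, 20/7, -10/9)
Ac = (0, 0, -1250/1863)
Σ b_i: 117/100·1 + 49/625·1 + (-621/2500)·1 = 1 ✓
b·c: 49/625·20/7 + (-621/2500)·(-10/9) = 1/2 ✓
b·c²: 49/625·400/49 + (-621/2500)·100/81 = 1/3 ✓
b·Ac: (-621/2500)·(-1250/1863) = 1/6 ✓; 3 stages ⇒ order 3.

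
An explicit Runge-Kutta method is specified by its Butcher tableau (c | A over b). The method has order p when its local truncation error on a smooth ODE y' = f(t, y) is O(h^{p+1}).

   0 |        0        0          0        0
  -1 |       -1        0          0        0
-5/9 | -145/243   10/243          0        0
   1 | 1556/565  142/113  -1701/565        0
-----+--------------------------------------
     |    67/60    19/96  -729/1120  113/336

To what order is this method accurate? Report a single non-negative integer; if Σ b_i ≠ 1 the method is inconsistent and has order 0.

b = (67/60, 19/96, -729/1120, 113/336)
c = (0, -1, -5/9, 1)
Ac = (0, 0, -10/243, 47/113)
Σ b_i: 67/60·1 + 19/96·1 + (-729/1120)·1 + 113/336·1 = 1 ✓
b·c: 19/96·(-1) + (-729/1120)·(-5/9) + 113/336·1 = 1/2 ✓
b·c²: 19/96·1 + (-729/1120)·25/81 + 113/336·1 = 1/3 ✓
b·Ac: (-729/1120)·(-10/243) + 113/336·47/113 = 1/6 ✓
b·c³: 19/96·(-1) + (-729/1120)·(-125/729) + 113/336·1 = 1/4 ✓
b·(c∘Ac): (-729/1120)·50/2187 + 113/336·47/113 = 1/8 ✓
b·Ac²: (-729/1120)·10/243 + 113/336·37/113 = 1/12 ✓
b·A²c: 113/336·14/113 = 1/24 ✓; 4 stages ⇒ order 4.

4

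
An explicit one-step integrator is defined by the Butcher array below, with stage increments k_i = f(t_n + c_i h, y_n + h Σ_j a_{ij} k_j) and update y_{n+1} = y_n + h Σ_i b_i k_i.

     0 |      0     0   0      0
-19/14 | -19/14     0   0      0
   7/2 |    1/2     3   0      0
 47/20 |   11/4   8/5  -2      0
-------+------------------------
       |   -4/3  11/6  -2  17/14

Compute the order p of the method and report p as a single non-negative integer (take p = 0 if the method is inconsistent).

b = (-4/3, 11/6, -2, 17/14)
c = (0, -19/14, 7/2, 47/20)
Ac = (0, 0, -57/14, -321/35)
Σ b_i: (-4/3)·1 + 11/6·1 + (-2)·1 + 17/14·1 = -2/7 ≠ 1 ⇒ order 0.

0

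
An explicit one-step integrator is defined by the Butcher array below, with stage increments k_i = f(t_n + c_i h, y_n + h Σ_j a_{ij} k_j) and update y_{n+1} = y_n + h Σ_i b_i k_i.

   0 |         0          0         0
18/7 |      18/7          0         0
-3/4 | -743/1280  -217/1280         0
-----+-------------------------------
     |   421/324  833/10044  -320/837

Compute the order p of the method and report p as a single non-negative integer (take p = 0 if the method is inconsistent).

3

b = (421/324, 833/10044, -320/837)
c = (0, 18/7, -3/4)
Ac = (0, 0, -279/640)
Σ b_i: 421/324·1 + 833/10044·1 + (-320/837)·1 = 1 ✓
b·c: 833/10044·18/7 + (-320/837)·(-3/4) = 1/2 ✓
b·c²: 833/10044·324/49 + (-320/837)·9/16 = 1/3 ✓
b·Ac: (-320/837)·(-279/640) = 1/6 ✓; 3 stages ⇒ order 3.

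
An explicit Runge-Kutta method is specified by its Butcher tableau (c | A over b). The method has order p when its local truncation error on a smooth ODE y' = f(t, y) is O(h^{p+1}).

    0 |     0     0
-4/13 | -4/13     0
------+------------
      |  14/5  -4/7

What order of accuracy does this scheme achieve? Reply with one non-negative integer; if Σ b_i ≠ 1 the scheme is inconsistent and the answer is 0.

0

b = (14/5, -4/7)
c = (0, -4/13)
Σ b_i: 14/5·1 + (-4/7)·1 = 78/35 ≠ 1 ⇒ order 0.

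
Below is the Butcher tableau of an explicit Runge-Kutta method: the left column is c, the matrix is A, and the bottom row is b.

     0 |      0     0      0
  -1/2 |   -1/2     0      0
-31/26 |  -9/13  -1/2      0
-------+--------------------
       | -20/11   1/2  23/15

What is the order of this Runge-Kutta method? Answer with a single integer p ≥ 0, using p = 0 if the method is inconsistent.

0

b = (-20/11, 1/2, 23/15)
c = (0, -1/2, -31/26)
Ac = (0, 0, 1/4)
Σ b_i: (-20/11)·1 + 1/2·1 + 23/15·1 = 71/330 ≠ 1 ⇒ order 0.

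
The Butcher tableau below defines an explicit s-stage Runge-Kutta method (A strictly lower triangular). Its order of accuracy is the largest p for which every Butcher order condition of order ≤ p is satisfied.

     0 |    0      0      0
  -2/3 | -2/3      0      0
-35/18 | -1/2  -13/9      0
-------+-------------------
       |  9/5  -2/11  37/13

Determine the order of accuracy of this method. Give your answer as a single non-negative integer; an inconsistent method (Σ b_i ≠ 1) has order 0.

0

b = (9/5, -2/11, 37/13)
c = (0, -2/3, -35/18)
Ac = (0, 0, 26/27)
Σ b_i: 9/5·1 + (-2/11)·1 + 37/13·1 = 3192/715 ≠ 1 ⇒ order 0.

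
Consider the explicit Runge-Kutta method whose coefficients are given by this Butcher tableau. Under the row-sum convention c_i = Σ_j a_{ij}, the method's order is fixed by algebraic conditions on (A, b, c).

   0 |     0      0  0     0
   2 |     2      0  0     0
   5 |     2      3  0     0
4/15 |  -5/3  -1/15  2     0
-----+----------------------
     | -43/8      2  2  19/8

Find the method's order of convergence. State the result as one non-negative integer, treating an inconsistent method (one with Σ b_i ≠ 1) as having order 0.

1

b = (-43/8, 2, 2, 19/8)
c = (0, 2, 5, 4/15)
Ac = (0, 0, 6, 148/15)
Σ b_i: (-43/8)·1 + 2·1 + 2·1 + 19/8·1 = 1 ✓
b·c: 2·2 + 2·5 + 19/8·4/15 = 439/30 ≠ 1/2 ⇒ order 1.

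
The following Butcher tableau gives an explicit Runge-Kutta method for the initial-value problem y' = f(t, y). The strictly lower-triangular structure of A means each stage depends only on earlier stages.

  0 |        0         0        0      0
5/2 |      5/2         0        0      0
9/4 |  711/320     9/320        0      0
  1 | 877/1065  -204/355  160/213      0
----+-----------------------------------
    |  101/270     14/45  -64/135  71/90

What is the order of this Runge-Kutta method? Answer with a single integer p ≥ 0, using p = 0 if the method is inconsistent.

b = (101/270, 14/45, -64/135, 71/90)
c = (0, 5/2, 9/4, 1)
Ac = (0, 0, 9/128, 18/71)
Σ b_i: 101/270·1 + 14/45·1 + (-64/135)·1 + 71/90·1 = 1 ✓
b·c: 14/45·5/2 + (-64/135)·9/4 + 71/90·1 = 1/2 ✓
b·c²: 14/45·25/4 + (-64/135)·81/16 + 71/90·1 = 1/3 ✓
b·Ac: (-64/135)·9/128 + 71/90·18/71 = 1/6 ✓
b·c³: 14/45·125/8 + (-64/135)·729/64 + 71/90·1 = 1/4 ✓
b·(c∘Ac): (-64/135)·81/512 + 71/90·18/71 = 1/8 ✓
b·Ac²: (-64/135)·45/256 + 71/90·15/71 = 1/12 ✓
b·A²c: 71/90·15/284 = 1/24 ✓; 4 stages ⇒ order 4.

4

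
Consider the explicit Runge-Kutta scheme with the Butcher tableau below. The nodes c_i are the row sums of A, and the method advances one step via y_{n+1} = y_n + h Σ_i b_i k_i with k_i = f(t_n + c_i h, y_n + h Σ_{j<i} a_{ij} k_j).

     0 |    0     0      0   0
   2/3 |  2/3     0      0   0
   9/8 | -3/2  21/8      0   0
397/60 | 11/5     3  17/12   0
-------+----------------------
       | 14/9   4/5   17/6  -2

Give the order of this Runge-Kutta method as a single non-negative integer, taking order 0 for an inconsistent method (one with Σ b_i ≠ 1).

0

b = (14/9, 4/5, 17/6, -2)
c = (0, 2/3, 9/8, 397/60)
Ac = (0, 0, 7/4, 115/32)
Σ b_i: 14/9·1 + 4/5·1 + 17/6·1 + (-2)·1 = 287/90 ≠ 1 ⇒ order 0.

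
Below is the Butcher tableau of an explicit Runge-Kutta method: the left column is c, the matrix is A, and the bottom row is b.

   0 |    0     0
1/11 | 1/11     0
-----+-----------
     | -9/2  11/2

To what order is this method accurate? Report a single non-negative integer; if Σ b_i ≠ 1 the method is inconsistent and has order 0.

b = (-9/2, 11/2)
c = (0, 1/11)
Σ b_i: (-9/2)·1 + 11/2·1 = 1 ✓
b·c: 11/2·1/11 = 1/2 ✓; 2 stages ⇒ order 2.

2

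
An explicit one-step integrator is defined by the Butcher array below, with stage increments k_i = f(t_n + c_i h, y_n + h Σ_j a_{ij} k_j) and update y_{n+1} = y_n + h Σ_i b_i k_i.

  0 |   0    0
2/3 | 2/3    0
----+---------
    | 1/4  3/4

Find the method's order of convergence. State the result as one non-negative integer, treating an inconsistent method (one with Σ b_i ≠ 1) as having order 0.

b = (1/4, 3/4)
c = (0, 2/3)
Σ b_i: 1/4·1 + 3/4·1 = 1 ✓
b·c: 3/4·2/3 = 1/2 ✓; 2 stages ⇒ order 2.

2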